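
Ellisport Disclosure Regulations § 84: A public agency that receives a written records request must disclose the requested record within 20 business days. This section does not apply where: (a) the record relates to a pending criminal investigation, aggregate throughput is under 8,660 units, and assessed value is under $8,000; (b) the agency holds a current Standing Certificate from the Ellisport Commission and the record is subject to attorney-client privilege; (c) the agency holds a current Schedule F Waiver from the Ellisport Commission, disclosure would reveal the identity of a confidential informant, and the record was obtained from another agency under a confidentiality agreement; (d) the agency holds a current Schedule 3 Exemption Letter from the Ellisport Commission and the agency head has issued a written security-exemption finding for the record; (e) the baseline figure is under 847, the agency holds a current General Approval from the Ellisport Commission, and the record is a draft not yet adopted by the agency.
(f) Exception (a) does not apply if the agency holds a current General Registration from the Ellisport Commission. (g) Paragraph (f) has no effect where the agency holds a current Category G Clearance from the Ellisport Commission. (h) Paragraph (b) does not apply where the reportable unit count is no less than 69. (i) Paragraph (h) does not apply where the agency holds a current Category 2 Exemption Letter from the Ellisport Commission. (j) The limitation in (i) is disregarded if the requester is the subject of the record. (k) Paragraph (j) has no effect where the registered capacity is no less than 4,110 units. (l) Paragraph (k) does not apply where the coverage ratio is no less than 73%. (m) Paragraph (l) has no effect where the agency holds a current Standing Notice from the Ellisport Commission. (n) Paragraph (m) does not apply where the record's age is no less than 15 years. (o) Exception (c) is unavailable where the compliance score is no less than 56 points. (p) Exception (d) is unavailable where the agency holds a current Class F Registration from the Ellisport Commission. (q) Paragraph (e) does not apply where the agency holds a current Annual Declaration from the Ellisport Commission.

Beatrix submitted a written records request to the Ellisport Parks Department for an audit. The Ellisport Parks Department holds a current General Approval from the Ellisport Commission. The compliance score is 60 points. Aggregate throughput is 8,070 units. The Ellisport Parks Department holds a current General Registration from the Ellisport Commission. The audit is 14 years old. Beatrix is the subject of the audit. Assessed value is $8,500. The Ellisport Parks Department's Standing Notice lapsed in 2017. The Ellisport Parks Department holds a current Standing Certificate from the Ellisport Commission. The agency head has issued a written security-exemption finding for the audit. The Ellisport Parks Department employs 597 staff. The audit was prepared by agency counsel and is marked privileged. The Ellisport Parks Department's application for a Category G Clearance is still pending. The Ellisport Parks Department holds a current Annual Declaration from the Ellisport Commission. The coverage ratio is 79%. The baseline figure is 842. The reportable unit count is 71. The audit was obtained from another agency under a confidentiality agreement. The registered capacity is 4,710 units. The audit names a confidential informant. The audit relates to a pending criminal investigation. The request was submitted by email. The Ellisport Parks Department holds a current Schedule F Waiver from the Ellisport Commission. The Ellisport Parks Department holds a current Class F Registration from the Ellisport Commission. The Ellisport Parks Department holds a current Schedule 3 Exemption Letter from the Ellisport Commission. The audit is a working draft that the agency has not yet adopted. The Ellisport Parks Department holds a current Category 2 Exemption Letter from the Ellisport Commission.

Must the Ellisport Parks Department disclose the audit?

Exception (a) fails — assessed value is $8,500, not under $8,000.
All of (b)'s requirements are met (a current Standing Certificate is held; the audit is privileged). Turning to paragraphs (h)–(n): (h) operates against (b): the reportable unit count is 71, meeting the 69 threshold. (i) would limit (h) — a current Category 2 Exemption Letter is held — but (j) sets (i) aside: (j) is engaged — Beatrix is the subject of the audit. (k) would limit (j) — the registered capacity is 4,710 units, meeting the 4,110 units threshold — but (l) sets (k) aside: (l) applies — the coverage ratio is 79%, meeting the 73% threshold. (m), which would lift (l), is inapplicable — no current Standing Notice is held. So (b) is unavailable.
Exception (c)'s conditions are all satisfied: a current Schedule F Waiver is held; the audit names a confidential informant; the audit was obtained under a confidentiality agreement. However, paragraph (o) must be considered: (o) operates against (c): the compliance score is 60 points, meeting the 56 points threshold. So (c) is unavailable.
Exception (d): a current Schedule 3 Exemption Letter is held; a written security-exemption finding has been issued — every condition holds. But: (p) operates against (d): a current Class F Registration is held. So (d) is unavailable.
Exception (e): the baseline figure is 842, under the 847 limit; a current General Approval is held; the audit is an unadopted draft — every condition holds. But applying paragraph (q): (q) operates against (e): a current Annual Declaration is held. Exception (e) does not apply.
Every exception is unavailable, so the rule governs.

Yes — the Ellisport Parks Department must disclose the audit.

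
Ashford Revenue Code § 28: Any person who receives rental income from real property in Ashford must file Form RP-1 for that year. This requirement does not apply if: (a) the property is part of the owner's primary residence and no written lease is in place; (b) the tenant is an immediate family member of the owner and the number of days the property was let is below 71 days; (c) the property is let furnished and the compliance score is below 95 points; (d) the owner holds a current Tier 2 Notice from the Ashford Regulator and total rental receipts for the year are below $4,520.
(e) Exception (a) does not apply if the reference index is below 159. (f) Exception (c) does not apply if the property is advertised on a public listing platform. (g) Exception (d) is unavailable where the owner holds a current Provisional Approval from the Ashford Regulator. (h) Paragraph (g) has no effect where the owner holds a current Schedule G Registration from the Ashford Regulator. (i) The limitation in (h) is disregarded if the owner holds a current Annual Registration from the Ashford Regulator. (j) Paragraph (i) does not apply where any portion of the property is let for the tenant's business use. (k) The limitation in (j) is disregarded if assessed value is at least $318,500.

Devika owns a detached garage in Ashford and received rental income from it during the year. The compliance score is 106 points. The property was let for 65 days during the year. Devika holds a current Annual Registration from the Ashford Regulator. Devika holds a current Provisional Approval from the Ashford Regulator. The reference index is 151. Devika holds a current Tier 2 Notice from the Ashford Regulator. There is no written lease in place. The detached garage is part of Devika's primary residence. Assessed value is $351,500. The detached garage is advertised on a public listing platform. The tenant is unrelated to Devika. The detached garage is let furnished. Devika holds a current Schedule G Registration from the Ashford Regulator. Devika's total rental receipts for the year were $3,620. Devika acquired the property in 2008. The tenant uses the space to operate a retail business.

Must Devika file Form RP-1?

Yes — Devika must file Form RP-1.

Exception (a): the detached garage is part of the primary residence; there is no written lease — every condition holds. Turning to paragraph (e): (e) applies — the reference index is 151, below the 159 limit. So (a) is unavailable.
Exception (b) requires that the tenant is an immediate family member of the owner; but the tenant is unrelated to the owner, so (b) is unavailable.
Exception (c) requires that the compliance score is below 95 points; but the compliance score is 106 points, not below 95 points, so (c) is unavailable.
Exception (d): a current Tier 2 Notice is held; total rental receipts for the year are $3,620, below the $4,520 limit — every condition holds. But applying paragraphs (g)–(k): (g) operates against (d): a current Provisional Approval is held. (h) operates (a current Schedule G Registration is held), but is itself disapplied by (i): (i) operates against (h): a current Annual Registration is held. (j) operates (the space is let for business use), but is overridden by (k): (k) applies — assessed value is $351,500, meeting the $318,500 threshold. So (d) is unavailable.
No exception is made out. Devika falls within the general rule.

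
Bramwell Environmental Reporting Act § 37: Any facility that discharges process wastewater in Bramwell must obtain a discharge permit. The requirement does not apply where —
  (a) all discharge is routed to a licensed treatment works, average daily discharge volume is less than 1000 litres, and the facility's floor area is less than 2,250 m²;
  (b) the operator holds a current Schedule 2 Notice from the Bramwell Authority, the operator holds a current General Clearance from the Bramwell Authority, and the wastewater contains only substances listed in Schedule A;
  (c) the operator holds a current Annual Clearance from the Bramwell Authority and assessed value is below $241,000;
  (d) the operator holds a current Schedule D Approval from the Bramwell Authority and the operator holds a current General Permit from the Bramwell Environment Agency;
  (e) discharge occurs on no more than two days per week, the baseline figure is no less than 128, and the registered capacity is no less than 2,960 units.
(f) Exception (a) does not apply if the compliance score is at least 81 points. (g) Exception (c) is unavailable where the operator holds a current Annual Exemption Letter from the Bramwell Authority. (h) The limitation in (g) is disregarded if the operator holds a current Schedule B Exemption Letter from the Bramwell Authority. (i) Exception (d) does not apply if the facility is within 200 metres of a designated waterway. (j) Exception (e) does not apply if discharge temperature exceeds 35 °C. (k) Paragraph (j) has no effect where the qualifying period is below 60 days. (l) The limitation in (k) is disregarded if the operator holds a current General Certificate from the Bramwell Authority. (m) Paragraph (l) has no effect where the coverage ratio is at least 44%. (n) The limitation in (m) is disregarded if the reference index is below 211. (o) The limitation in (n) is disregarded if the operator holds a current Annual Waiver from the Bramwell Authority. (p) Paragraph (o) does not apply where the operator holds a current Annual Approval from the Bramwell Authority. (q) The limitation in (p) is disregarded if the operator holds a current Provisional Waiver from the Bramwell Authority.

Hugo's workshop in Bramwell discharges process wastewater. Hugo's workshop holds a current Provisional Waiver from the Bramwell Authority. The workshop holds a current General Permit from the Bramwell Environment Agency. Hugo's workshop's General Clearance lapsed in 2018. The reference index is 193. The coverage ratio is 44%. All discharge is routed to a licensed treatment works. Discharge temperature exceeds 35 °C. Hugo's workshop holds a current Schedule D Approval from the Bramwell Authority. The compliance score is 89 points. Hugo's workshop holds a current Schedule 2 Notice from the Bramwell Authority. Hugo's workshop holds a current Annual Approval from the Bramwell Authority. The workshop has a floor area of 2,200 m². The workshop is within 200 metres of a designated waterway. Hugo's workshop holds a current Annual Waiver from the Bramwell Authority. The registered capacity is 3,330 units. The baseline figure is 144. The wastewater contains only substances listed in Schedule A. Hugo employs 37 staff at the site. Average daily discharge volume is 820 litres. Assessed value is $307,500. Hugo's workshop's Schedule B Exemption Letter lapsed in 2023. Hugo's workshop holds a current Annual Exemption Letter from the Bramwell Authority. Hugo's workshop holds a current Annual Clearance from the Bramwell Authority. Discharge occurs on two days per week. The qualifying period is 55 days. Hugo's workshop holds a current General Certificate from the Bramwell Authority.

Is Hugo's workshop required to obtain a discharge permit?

Exception (a): discharge is routed to a licensed treatment works; average daily discharge volume is 820 litres, less than the 1000 litres limit; the facility's floor area is 2,200 m², less than the 2,250 m² limit — every condition holds. Turning to paragraph (f): (f) operates against (a): the compliance score is 89 points, meeting the 81 points threshold. So (a) is unavailable.
Exception (b) does not apply: no current General Clearance is held.
Exception (c) fails — assessed value is $307,500, not below $241,000.
Exception (d) is satisfied on its face — a current Schedule D Approval is held; a current General Permit is held. But: (i) is triggered — the workshop is within 200 m of a designated waterway. (d) is therefore removed.
Exception (e) is satisfied on its face — discharge occurs on no more than two days per week; the baseline figure is 144, meeting the 128 threshold; the registered capacity is 3,330 units, meeting the 2,960 units threshold. Applying paragraphs (j)–(q): (j) operates (discharge temperature exceeds 35 °C), but is itself disapplied by (k): (k) operates — the qualifying period is 55 days, below the 60 days limit. (l) would limit (k) — a current General Certificate is held — but (m) sets (l) aside: (m) operates — the coverage ratio is 44%, meeting the 44% threshold. (n) would limit (m) — the reference index is 193, below the 211 limit — but (o) sets (n) aside: (o) operates against (n): a current Annual Waiver is held. (p) operates (a current Annual Approval is held), but is overridden by (q): (q) applies — a current Provisional Waiver is held. (e) remains available.

No — exception (e) applies; Hugo's workshop is not required to obtain a discharge permit.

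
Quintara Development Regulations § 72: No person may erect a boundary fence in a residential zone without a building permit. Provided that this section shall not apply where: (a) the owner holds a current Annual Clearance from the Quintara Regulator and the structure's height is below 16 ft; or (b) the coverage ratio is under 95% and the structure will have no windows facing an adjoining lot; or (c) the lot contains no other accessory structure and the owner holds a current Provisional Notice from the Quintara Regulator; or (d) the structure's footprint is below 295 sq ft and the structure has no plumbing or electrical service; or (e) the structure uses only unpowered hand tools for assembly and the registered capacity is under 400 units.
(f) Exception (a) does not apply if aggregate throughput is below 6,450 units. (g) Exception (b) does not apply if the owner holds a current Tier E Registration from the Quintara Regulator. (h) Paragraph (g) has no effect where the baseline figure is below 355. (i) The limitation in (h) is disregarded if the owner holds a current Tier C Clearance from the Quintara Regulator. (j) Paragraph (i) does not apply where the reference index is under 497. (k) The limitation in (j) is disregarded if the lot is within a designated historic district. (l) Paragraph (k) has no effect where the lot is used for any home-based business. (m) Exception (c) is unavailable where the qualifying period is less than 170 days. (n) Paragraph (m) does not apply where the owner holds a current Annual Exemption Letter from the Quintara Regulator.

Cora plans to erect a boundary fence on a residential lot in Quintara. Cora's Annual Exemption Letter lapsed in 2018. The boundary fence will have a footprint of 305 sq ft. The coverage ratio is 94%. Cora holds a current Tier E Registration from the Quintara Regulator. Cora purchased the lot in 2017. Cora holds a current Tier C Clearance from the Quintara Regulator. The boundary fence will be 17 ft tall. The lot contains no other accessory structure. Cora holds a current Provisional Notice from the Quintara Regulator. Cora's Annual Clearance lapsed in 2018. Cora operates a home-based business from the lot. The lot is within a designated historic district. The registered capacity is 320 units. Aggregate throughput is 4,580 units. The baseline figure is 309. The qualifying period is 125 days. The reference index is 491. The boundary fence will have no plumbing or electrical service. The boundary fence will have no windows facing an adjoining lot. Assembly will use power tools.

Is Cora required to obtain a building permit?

Exception (a) does not apply: no current Annual Clearance is held.
Exception (b)'s conditions are all satisfied: the coverage ratio is 94%, under the 95% limit; no windows face an adjoining lot. Applying paragraphs (g)–(l): (g) applies (a current Tier E Registration is held), but is overridden by (h): (h) operates against (g): the baseline figure is 309, below the 355 limit. (i) is triggered (a current Tier C Clearance is held), but is overridden by (j): (j) operates — the reference index is 491, under the 497 limit. (k) would limit (j) — the lot is in a historic district — but (l) sets (k) aside: (l) operates — a home-based business operates on the lot. (b) remains available.
All of (c)'s requirements are met (the lot has no other accessory structure; a current Provisional Notice is held). Turning to paragraphs (m)–(n): (m) operates against (c): the qualifying period is 125 days, less than the 170 days limit. (n) does not operate here (no current Annual Exemption Letter is held), so (m) stands. So (c) is unavailable.
Exception (d) fails — the structure's footprint is 305 sq ft, not below 295 sq ft.
Exception (e) fails — assembly uses power tools.

No — exception (b) applies; Cora does not need a building permit.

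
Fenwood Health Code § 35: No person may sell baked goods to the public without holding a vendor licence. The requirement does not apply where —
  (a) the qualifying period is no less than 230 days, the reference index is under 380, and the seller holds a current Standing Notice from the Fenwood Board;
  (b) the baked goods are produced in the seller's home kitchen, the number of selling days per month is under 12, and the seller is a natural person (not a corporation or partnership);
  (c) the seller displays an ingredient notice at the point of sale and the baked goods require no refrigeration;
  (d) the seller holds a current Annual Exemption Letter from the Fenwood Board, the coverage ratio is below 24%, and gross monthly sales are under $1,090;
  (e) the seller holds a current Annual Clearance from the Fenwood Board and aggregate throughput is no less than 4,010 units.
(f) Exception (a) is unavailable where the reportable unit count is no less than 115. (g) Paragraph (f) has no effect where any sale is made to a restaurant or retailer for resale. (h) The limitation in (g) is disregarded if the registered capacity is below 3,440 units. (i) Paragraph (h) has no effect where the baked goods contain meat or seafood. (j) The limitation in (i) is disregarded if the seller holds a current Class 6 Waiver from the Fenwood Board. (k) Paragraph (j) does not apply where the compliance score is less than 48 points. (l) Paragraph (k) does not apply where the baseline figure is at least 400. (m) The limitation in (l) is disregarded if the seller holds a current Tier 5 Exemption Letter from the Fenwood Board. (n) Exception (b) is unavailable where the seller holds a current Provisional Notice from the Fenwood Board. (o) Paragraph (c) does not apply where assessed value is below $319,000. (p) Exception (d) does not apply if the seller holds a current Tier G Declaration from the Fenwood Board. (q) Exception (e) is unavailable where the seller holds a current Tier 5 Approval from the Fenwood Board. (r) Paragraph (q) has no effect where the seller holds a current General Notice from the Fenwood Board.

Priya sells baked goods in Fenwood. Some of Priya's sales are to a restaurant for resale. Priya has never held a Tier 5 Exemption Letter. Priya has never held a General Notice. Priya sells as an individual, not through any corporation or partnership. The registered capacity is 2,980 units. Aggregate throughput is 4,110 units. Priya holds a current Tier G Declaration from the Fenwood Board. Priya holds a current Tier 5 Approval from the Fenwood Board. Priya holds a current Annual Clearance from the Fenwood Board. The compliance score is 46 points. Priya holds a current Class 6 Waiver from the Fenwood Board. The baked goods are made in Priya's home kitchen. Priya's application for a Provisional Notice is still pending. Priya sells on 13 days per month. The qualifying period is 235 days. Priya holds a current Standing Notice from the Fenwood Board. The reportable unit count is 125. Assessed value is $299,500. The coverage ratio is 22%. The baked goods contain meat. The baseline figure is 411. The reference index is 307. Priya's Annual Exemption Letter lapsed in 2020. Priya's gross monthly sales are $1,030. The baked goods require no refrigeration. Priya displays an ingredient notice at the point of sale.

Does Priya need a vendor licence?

All of (a)'s requirements are met (the qualifying period is 235 days, meeting the 230 days threshold; the reference index is 307, under the 380 limit; a current Standing Notice is held). However, paragraphs (f)–(m) must be considered: (f) operates against (a): the reportable unit count is 125, meeting the 115 threshold. (g) would limit (f) — some sales are to a restaurant for resale — but (h) sets (g) aside: (h) is engaged — the registered capacity is 2,980 units, below the 3,440 units limit. (i) would limit (h) — the baked goods contain meat — but (j) sets (i) aside: (j) is engaged — a current Class 6 Waiver is held. (k) would limit (j) — the compliance score is 46 points, less than the 48 points limit — but (l) sets (k) aside: (l) operates against (k): the baseline figure is 411, meeting the 400 threshold. (m) is not triggered (there is no Tier 5 Exemption Letter in force), so (l) stands. (a) is therefore removed.
Exception (b) does not apply: the number of selling days per month is 13, not under 12.
Exception (c): an ingredient notice is displayed; the baked goods are shelf-stable — every condition holds. Turning to paragraph (o): (o) operates against (c): assessed value is $299,500, below the $319,000 limit. (c) is therefore removed.
Exception (d) requires that the seller holds a current Annual Exemption Letter from the Fenwood Board; but no current Annual Exemption Letter is held, so (d) is unavailable.
Exception (e)'s conditions are all satisfied: a current Annual Clearance is held; aggregate throughput is 4,110 units, meeting the 4,010 units threshold. But applying paragraphs (q)–(r): (q) operates — a current Tier 5 Approval is held. (r), which would lift (q), is not triggered — the General Notice is not current. So (e) is unavailable.
Every exception is unavailable, so the rule governs.

Yes — Priya must hold a vendor licence.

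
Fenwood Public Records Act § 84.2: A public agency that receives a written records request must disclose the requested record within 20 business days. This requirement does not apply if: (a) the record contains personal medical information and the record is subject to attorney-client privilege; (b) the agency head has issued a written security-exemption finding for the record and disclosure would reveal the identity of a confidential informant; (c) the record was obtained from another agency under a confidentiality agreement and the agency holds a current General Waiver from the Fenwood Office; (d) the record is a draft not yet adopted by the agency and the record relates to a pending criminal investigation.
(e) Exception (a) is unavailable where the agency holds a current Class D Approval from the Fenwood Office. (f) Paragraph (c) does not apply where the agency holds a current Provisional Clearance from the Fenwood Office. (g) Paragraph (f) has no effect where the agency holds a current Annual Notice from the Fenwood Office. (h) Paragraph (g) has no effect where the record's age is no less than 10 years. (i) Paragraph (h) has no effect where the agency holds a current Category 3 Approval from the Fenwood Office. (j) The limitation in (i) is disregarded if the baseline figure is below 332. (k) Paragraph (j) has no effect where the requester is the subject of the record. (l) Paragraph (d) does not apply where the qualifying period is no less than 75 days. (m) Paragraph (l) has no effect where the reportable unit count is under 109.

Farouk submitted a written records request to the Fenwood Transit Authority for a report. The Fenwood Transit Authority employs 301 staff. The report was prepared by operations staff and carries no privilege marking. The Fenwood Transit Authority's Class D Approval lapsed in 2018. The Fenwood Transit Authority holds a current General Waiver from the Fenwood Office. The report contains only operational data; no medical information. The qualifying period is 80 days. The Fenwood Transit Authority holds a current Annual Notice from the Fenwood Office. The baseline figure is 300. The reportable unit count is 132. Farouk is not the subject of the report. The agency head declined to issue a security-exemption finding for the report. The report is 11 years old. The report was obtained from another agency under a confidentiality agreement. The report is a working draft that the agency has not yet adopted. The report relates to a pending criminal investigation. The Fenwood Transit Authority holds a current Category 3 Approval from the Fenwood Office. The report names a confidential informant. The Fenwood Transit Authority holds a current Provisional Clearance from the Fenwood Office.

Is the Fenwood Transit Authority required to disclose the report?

Yes — the Fenwood Transit Authority must disclose the report.

Exception (a) requires that the record contains personal medical information; but the report contains only operational data, so (a) is unavailable.
Exception (b) does not apply: the agency head declined to issue a security-exemption finding.
Exception (c): the report was obtained under a confidentiality agreement; a current General Waiver is held — every condition holds. Turning to paragraphs (f)–(k): (f) operates against (c): a current Provisional Clearance is held. (g) would limit (f) — a current Annual Notice is held — but (h) sets (g) aside: (h) operates against (g): the record's age is 11 years, meeting the 10 years threshold. (i) applies (a current Category 3 Approval is held), but yields to (j): (j) is triggered — the baseline figure is 300, below the 332 limit. (k), which would lift (j), is not triggered — Farouk is not the subject of the report. So (c) is unavailable.
Exception (d): the report is an unadopted draft; the report relates to a pending investigation — every condition holds. However, paragraphs (l)–(m) must be considered: (l) applies — the qualifying period is 80 days, meeting the 75 days threshold. (m), which would lift (l), does not operate here — the reportable unit count is 132, not under 109. (d) is therefore removed.
No exception displaces § 84.2.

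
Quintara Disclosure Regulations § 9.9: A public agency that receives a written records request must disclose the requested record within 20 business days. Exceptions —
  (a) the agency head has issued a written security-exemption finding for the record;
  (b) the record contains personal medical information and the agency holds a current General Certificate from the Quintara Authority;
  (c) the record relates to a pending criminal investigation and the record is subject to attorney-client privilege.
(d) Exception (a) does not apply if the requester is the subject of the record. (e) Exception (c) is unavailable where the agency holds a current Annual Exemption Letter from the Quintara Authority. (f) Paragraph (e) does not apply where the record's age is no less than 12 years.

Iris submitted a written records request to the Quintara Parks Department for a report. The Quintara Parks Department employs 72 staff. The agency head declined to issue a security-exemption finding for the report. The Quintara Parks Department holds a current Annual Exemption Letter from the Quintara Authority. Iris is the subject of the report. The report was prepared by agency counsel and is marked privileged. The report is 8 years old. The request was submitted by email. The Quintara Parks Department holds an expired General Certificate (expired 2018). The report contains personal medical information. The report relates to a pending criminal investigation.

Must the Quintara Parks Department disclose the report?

Yes — the Quintara Parks Department must disclose the report.

Exception (a) requires that the agency head has issued a written security-exemption finding for the record; but the agency head declined to issue a security-exemption finding, so (a) is unavailable.
Exception (b) does not apply: no current General Certificate is held.
All of (c)'s requirements are met (the report relates to a pending investigation; the report is privileged). However, paragraphs (e)–(f) must be considered: (e) operates — a current Annual Exemption Letter is held. (f), which would lift (e), is not engaged — the record's age is 8 years, short of 12 years. Exception (c) does not apply.
None of the exceptions is available; § 9.9 applies in full.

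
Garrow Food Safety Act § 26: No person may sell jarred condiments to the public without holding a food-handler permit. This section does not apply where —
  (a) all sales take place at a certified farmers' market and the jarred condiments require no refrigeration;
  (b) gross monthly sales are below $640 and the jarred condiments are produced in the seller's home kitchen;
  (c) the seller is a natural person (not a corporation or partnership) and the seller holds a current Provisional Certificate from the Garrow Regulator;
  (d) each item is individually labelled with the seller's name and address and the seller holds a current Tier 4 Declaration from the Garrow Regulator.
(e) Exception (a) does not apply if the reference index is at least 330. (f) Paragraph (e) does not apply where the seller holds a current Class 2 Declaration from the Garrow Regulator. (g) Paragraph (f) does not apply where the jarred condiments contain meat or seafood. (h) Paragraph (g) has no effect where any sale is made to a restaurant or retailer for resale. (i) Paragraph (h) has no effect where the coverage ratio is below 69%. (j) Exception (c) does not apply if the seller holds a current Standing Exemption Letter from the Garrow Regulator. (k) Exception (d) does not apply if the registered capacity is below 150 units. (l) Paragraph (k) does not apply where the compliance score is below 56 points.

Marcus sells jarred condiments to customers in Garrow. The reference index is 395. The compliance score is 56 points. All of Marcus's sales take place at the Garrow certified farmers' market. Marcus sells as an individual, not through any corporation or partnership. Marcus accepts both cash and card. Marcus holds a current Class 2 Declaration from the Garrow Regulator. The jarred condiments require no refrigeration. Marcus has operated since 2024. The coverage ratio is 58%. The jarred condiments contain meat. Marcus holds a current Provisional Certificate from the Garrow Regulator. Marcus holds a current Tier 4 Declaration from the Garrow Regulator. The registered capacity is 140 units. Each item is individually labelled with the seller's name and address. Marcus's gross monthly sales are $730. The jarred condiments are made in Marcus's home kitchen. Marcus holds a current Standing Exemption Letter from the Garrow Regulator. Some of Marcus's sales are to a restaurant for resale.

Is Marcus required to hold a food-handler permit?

Yes — Marcus must hold a food-handler permit.

Exception (a)'s conditions are all satisfied: all sales are at a certified farmers' market; the jarred condiments are shelf-stable. But applying paragraphs (e)–(i): (e) is engaged — the reference index is 395, meeting the 330 threshold. (f) applies (a current Class 2 Declaration is held), but is itself disapplied by (g): (g) operates against (f): the jarred condiments contain meat. (h) would limit (g) — some sales are to a restaurant for resale — but (i) sets (h) aside: (i) operates against (h): the coverage ratio is 58%, below the 69% limit. (a) is therefore removed.
Exception (b) does not apply: gross monthly sales are $730, not below $640.
Exception (c): the seller is a natural person; a current Provisional Certificate is held — every condition holds. Turning to paragraph (j): (j) operates — a current Standing Exemption Letter is held. Exception (c) does not apply.
All of (d)'s requirements are met (items are individually labelled; a current Tier 4 Declaration is held). However, paragraphs (k)–(l) must be considered: (k) is triggered — the registered capacity is 140 units, below the 150 units limit. (l), which would lift (k), is not triggered — the compliance score is 56 points, not below 56 points. So (d) is unavailable.
No exception applies. The general rule governs.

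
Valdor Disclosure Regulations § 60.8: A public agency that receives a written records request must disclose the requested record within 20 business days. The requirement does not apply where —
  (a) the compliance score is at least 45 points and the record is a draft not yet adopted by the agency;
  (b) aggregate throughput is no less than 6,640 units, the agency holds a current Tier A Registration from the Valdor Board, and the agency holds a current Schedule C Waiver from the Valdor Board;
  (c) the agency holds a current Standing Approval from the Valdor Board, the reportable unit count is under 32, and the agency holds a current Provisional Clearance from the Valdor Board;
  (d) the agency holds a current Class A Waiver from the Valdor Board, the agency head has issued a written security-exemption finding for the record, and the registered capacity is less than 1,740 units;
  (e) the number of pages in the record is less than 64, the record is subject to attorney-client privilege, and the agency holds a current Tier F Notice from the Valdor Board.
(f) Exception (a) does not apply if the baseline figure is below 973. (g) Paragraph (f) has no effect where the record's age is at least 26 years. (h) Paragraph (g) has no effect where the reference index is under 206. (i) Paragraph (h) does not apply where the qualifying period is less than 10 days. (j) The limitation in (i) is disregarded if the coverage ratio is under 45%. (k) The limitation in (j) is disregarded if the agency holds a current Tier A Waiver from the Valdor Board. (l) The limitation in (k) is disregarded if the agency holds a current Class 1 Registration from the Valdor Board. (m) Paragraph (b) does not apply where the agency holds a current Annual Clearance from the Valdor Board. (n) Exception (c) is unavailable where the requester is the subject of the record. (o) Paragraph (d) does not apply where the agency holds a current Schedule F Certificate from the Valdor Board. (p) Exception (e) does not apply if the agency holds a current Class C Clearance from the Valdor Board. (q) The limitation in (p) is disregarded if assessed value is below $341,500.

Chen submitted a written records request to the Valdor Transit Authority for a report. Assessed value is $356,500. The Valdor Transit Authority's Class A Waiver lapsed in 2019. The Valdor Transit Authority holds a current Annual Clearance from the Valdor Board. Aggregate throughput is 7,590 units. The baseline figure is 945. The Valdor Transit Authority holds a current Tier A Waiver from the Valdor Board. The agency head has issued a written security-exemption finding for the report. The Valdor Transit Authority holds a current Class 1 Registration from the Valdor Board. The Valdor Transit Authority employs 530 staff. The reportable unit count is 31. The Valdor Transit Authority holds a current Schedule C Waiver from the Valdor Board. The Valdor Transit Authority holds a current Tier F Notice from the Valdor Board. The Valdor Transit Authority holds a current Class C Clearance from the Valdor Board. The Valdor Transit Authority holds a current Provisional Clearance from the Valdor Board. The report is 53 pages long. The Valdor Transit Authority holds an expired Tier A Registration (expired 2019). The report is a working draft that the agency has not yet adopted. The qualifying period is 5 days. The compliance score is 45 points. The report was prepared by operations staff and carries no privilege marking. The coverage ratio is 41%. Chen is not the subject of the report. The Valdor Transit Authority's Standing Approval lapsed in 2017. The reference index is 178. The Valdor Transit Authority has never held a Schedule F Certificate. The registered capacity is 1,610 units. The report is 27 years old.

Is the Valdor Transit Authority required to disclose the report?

Yes — the Valdor Transit Authority must disclose the report.

Exception (a): the compliance score is 45 points, meeting the 45 points threshold; the report is an unadopted draft — every condition holds. But applying paragraphs (f)–(l): (f) applies — the baseline figure is 945, below the 973 limit. (g) would limit (f) — the record's age is 27 years, meeting the 26 years threshold — but (h) sets (g) aside: (h) operates against (g): the reference index is 178, under the 206 limit. (i) operates (the qualifying period is 5 days, less than the 10 days limit), but is set aside by (j): (j) applies — the coverage ratio is 41%, under the 45% limit. (k) would limit (j) — a current Tier A Waiver is held — but (l) sets (k) aside: (l) applies — a current Class 1 Registration is held. Exception (a) does not apply.
Exception (b) requires that the agency holds a current Tier A Registration from the Valdor Board; but there is no Tier A Registration in force, so (b) is unavailable.
Exception (c) requires that the agency holds a current Standing Approval from the Valdor Board; but the Standing Approval is not current, so (c) is unavailable.
Exception (d) requires that the agency holds a current Class A Waiver from the Valdor Board; but the Class A Waiver is not current, so (d) is unavailable.
Exception (e) fails — the report carries no privilege marking.
No exception is made out. the Valdor Transit Authority falls within the general rule.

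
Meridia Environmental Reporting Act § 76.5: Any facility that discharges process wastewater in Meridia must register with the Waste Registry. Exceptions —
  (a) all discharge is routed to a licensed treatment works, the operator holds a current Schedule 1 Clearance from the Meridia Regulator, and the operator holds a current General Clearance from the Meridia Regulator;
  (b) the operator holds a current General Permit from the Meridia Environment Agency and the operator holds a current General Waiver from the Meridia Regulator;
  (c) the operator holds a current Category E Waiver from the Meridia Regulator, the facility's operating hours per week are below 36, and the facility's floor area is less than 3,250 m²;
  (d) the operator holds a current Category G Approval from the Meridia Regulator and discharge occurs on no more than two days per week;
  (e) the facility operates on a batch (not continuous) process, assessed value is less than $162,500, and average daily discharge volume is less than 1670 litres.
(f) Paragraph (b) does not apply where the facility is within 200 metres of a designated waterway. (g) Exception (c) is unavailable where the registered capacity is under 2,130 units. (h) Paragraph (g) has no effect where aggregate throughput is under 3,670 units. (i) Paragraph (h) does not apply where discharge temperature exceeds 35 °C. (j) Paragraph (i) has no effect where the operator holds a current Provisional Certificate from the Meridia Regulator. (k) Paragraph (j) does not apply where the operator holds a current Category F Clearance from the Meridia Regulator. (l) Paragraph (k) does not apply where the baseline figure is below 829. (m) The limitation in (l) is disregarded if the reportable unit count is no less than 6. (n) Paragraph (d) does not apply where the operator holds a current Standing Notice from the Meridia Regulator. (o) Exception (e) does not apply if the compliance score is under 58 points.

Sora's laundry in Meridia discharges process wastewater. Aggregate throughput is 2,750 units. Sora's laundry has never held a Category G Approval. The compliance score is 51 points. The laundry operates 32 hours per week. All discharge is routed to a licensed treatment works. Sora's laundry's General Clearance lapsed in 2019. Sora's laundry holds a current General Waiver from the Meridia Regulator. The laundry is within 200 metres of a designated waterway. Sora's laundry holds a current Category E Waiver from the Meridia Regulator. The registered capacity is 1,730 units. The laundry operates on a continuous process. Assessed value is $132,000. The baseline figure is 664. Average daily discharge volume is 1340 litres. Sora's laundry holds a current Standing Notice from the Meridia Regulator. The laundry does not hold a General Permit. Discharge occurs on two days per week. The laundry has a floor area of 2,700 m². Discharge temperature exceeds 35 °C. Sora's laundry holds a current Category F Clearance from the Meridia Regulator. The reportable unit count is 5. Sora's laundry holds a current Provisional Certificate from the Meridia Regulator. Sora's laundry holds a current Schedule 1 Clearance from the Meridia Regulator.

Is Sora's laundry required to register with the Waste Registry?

No — exception (c) applies; Sora's laundry is not required to register with the Waste Registry.

Exception (a) fails — there is no General Clearance in force.
Exception (b) requires that the operator holds a current General Permit from the Meridia Environment Agency; but no General Permit is held, so (b) is unavailable.
Exception (c)'s conditions are all satisfied: a current Category E Waiver is held; the facility's operating hours per week are 32, below the 36 limit; the facility's floor area is 2,700 m², less than the 3,250 m² limit. Considering the limiting provisions: (g) applies (the registered capacity is 1,730 units, under the 2,130 units limit), but is overridden by (h): (h) applies — aggregate throughput is 2,750 units, under the 3,670 units limit. (i) would limit (h) — discharge temperature exceeds 35 °C — but (j) sets (i) aside: (j) operates against (i): a current Provisional Certificate is held. (k) is engaged (a current Category F Clearance is held), but is displaced by (l): (l) operates against (k): the baseline figure is 664, below the 829 limit. (m) does not operate here (the reportable unit count is 5, short of 6), so (l) stands. (c) remains available.
Exception (d) fails — the Category G Approval is not current.
Exception (e) requires that the facility operates on a batch (not continuous) process; but the facility operates on a continuous process, so (e) is unavailable.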